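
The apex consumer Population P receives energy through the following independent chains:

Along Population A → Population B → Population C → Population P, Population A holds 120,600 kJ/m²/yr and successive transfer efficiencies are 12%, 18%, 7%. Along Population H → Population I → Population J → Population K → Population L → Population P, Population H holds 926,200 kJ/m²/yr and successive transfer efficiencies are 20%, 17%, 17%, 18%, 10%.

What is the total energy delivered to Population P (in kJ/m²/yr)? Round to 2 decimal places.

Via Population A: 120600 × 0.12 × 0.18 × 0.07 = 182.3472 kJ/m²/yr
Via Population H: 926200 × 0.2 × 0.17 × 0.17 × 0.18 × 0.1 = 96.361848 kJ/m²/yr
Total at Population P: 182.3472 + 96.361848 = 278.709048 kJ/m²/yr

278.71 kJ/m²/yr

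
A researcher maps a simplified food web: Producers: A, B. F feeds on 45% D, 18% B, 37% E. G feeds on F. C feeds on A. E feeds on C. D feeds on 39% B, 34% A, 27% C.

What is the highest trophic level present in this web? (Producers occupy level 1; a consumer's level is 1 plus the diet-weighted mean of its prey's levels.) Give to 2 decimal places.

C: 1 + 1 = 2
D: 1 + (0.39×1 + 0.34×1 + 0.27×2) = 2.27
E: 1 + 2 = 3
F: 1 + (0.45×2.27 + 0.18×1 + 0.37×3) = 3.3115
G: 1 + 3.3115 = 4.3115

4.31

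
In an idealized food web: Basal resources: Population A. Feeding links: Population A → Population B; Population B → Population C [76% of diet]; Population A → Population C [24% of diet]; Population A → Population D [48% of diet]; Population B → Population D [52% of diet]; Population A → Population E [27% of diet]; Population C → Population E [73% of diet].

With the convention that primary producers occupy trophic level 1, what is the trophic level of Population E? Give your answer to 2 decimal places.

Population B: 1 + 1 = 2
Population C: 1 + (0.76×2 + 0.24×1) = 2.76
Population D: 1 + (0.48×1 + 0.52×2) = 2.52
Population E: 1 + (0.27×1 + 0.73×2.76) = 3.2848

3.28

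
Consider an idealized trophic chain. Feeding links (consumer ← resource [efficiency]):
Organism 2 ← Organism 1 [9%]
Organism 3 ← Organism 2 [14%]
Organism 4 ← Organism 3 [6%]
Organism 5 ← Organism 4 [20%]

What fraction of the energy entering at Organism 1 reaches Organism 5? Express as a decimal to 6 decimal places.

0.000151

Product of link efficiencies: 0.09 × 0.14 × 0.06 × 0.2 = 0.0001512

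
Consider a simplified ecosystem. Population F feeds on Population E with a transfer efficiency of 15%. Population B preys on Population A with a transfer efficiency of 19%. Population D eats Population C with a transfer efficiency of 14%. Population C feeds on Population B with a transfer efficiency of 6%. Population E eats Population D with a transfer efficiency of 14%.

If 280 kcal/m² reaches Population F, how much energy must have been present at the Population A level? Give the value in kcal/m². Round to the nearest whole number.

Cumulative transfer efficiency: 0.19 × 0.06 × 0.14 × 0.14 × 0.15 = 0.000033516
Population A energy = 280 / 0.000033516 = 8354219 kcal/m²

8354219 kcal/m²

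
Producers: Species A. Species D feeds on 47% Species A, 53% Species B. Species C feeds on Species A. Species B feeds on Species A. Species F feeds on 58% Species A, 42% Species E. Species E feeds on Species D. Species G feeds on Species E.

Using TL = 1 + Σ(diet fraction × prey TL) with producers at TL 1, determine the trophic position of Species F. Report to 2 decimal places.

3.06

Species B: 1 + 1 = 2
Species C: 1 + 1 = 2
Species D: 1 + (0.47×1 + 0.53×2) = 2.53
Species E: 1 + 2.53 = 3.53
Species F: 1 + (0.58×1 + 0.42×3.53) = 3.0626
Species G: 1 + 3.53 = 4.53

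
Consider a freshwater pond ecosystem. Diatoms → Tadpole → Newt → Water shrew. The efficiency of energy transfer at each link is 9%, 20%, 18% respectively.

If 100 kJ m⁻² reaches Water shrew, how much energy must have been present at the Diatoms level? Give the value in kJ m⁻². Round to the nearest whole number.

Cumulative transfer efficiency: 0.09 × 0.2 × 0.18 = 0.00324
Diatoms energy = 100 / 0.00324 = 30864 kJ m⁻²

30864 kJ m⁻²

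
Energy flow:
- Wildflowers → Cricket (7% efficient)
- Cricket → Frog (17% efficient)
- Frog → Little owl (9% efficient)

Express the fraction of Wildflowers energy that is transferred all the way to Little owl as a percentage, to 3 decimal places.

0.107%

Product of link efficiencies: 0.07 × 0.17 × 0.09 = 0.001071
As a percentage: 0.001071 × 100 = 0.107%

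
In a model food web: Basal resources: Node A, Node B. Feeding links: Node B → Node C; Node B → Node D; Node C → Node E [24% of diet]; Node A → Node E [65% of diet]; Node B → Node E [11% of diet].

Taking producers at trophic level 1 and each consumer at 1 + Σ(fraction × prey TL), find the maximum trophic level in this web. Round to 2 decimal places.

Node C: 1 + 1 = 2
Node D: 1 + 1 = 2
Node E: 1 + (0.24×2 + 0.65×1 + 0.11×1) = 2.24

2.24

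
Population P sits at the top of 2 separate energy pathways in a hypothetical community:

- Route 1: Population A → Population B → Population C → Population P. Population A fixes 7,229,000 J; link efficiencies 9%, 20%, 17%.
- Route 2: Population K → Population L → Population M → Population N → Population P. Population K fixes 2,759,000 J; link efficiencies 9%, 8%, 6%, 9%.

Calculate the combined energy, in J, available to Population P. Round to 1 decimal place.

22228.0 J

Route 1: 7229000 × 0.09 × 0.2 × 0.17 = 22120.74 J
Route 2: 2759000 × 0.09 × 0.08 × 0.06 × 0.09 = 107.26992 J
Total at Population P: 22120.74 + 107.26992 = 22228.00992 J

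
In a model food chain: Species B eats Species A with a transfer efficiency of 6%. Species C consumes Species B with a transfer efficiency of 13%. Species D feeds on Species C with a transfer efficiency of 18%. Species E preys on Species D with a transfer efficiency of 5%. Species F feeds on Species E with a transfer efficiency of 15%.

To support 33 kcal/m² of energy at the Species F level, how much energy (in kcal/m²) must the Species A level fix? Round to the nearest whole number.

3133903 kcal/m²

Cumulative transfer efficiency: 0.06 × 0.13 × 0.18 × 0.05 × 0.15 = 0.00001053
Species A energy = 33 / 0.00001053 = 3133903 kcal/m²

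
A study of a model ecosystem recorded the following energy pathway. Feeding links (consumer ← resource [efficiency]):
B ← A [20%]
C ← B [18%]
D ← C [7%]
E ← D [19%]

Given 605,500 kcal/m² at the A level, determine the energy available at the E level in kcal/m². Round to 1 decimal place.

289.9 kcal/m²

B: 605500 × 0.2 = 121100 kcal/m²
C: 121100 × 0.18 = 21798 kcal/m²
D: 21798 × 0.07 = 1525.86 kcal/m²
E: 1525.86 × 0.19 = 289.9134 kcal/m²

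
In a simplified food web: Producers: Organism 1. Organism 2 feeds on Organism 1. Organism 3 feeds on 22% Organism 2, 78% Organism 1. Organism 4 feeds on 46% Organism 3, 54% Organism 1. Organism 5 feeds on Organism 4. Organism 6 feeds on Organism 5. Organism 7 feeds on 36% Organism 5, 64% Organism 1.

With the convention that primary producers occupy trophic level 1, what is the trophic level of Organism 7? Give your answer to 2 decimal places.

2.92

Organism 2: 1 + 1 = 2
Organism 3: 1 + (0.22×2 + 0.78×1) = 2.22
Organism 4: 1 + (0.46×2.22 + 0.54×1) = 2.5612
Organism 5: 1 + 2.5612 = 3.5612
Organism 6: 1 + 3.5612 = 4.5612
Organism 7: 1 + (0.36×3.5612 + 0.64×1) = 2.922032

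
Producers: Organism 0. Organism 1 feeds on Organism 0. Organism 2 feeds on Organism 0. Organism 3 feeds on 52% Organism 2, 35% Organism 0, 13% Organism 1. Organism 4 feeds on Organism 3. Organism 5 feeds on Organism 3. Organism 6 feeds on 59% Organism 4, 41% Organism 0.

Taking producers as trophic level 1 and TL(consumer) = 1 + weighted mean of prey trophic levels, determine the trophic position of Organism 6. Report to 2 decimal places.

3.56

Organism 1: 1 + 1 = 2
Organism 2: 1 + 1 = 2
Organism 3: 1 + (0.52×2 + 0.35×1 + 0.13×2) = 2.65
Organism 4: 1 + 2.65 = 3.65
Organism 5: 1 + 2.65 = 3.65
Organism 6: 1 + (0.59×3.65 + 0.41×1) = 3.5635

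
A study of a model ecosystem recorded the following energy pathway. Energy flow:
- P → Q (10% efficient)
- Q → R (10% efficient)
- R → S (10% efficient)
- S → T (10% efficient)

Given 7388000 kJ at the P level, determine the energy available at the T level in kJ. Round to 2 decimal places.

Q: 7388000 × 0.1 = 738800 kJ
R: 738800 × 0.1 = 73880 kJ
S: 73880 × 0.1 = 7388 kJ
T: 7388 × 0.1 = 738.8 kJ

738.80 kJ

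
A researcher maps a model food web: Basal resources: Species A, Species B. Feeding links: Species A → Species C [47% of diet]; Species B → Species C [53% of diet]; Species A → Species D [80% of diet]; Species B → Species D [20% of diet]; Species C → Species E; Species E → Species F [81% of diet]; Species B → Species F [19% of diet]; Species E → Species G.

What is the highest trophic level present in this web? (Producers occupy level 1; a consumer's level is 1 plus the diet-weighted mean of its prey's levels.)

4

Species C: 1 + (0.47×1 + 0.53×1) = 2
Species D: 1 + (0.8×1 + 0.2×1) = 2
Species E: 1 + 2 = 3
Species F: 1 + (0.81×3 + 0.19×1) = 3.62
Species G: 1 + 3 = 4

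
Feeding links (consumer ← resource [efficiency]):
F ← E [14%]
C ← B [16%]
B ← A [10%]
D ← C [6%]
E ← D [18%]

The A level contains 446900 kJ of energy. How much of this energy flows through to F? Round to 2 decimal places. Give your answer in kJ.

B: 446900 × 0.1 = 44690 kJ
C: 44690 × 0.16 = 7150.4 kJ
D: 7150.4 × 0.06 = 429.024 kJ
E: 429.024 × 0.18 = 77.22432 kJ
F: 77.22432 × 0.14 = 10.8114048 kJ

10.81 kJ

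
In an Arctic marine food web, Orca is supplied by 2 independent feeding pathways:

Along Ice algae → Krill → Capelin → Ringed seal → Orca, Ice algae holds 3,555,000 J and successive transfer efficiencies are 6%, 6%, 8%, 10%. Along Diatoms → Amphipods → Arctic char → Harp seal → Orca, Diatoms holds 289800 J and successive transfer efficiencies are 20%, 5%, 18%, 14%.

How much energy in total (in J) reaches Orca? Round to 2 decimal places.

Via Ice algae: 3555000 × 0.06 × 0.06 × 0.08 × 0.1 = 102.384 J
Via Diatoms: 289800 × 0.2 × 0.05 × 0.18 × 0.14 = 73.0296 J
Total at Orca: 102.384 + 73.0296 = 175.4136 J

175.41 J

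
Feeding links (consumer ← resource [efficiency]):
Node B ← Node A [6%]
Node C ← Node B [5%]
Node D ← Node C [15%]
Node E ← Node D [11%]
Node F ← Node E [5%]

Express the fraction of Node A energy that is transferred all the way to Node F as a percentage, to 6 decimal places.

0.000248%

Product of link efficiencies: 0.06 × 0.05 × 0.15 × 0.11 × 0.05 = 0.000002475
As a percentage: 0.000002475 × 100 = 0.000248%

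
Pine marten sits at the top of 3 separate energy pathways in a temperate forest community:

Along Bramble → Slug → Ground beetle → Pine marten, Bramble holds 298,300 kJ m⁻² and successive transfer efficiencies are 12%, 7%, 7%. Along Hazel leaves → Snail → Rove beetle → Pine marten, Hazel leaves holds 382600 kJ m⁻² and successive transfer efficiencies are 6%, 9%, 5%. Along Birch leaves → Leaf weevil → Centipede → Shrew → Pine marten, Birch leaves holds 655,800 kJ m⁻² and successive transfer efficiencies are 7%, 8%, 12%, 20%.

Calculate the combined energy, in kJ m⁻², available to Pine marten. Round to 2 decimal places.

Via Bramble: 298300 × 0.12 × 0.07 × 0.07 = 175.4004 kJ m⁻²
Via Hazel leaves: 382600 × 0.06 × 0.09 × 0.05 = 103.302 kJ m⁻²
Via Birch leaves: 655800 × 0.07 × 0.08 × 0.12 × 0.2 = 88.13952 kJ m⁻²
Total at Pine marten: 175.4004 + 103.302 + 88.13952 = 366.84192 kJ m⁻²

366.84 kJ m⁻²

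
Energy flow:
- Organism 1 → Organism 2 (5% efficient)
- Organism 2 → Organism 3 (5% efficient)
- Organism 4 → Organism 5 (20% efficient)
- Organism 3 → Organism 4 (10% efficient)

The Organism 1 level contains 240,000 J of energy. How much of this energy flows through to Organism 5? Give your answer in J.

12 J

Organism 2: 240000 × 0.05 = 12000 J
Organism 3: 12000 × 0.05 = 600 J
Organism 4: 600 × 0.1 = 60 J
Organism 5: 60 × 0.2 = 12 J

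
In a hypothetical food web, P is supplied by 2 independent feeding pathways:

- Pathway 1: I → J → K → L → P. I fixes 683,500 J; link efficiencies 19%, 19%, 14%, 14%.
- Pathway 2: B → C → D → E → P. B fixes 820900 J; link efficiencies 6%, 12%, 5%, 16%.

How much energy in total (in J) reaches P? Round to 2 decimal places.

530.90 J

Pathway 1: 683500 × 0.19 × 0.19 × 0.14 × 0.14 = 483.61726 J
Pathway 2: 820900 × 0.06 × 0.12 × 0.05 × 0.16 = 47.28384 J
Total at P: 483.61726 + 47.28384 = 530.9011 J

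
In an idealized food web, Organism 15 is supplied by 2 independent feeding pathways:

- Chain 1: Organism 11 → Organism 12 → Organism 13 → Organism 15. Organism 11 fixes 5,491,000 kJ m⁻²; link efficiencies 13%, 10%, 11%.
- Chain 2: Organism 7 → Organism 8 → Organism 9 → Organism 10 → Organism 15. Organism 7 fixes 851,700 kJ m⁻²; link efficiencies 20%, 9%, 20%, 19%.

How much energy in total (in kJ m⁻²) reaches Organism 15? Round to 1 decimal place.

Chain 1: 5491000 × 0.13 × 0.1 × 0.11 = 7852.13 kJ m⁻²
Chain 2: 851700 × 0.2 × 0.09 × 0.2 × 0.19 = 582.5628 kJ m⁻²
Total at Organism 15: 7852.13 + 582.5628 = 8434.6928 kJ m⁻²

8434.7 kJ m⁻²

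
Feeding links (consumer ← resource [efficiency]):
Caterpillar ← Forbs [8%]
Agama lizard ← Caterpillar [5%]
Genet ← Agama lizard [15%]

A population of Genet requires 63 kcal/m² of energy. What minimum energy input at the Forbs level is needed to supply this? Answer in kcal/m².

Cumulative transfer efficiency: 0.08 × 0.05 × 0.15 = 0.0006
Forbs energy = 63 / 0.0006 = 105000 kcal/m²

105000 kcal/m²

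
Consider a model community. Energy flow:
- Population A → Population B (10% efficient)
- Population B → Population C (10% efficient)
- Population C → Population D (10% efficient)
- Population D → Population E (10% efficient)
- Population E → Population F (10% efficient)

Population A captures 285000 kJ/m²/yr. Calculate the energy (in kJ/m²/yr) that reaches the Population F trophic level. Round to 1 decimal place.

Population B: 285000 × 0.1 = 28500 kJ/m²/yr
Population C: 28500 × 0.1 = 2850 kJ/m²/yr
Population D: 2850 × 0.1 = 285 kJ/m²/yr
Population E: 285 × 0.1 = 28.5 kJ/m²/yr
Population F: 28.5 × 0.1 = 2.85 kJ/m²/yr

2.9 kJ/m²/yr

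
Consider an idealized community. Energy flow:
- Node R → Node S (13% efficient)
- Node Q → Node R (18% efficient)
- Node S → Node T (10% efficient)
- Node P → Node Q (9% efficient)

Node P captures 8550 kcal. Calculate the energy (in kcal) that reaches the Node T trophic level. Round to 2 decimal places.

1.80 kcal

Node Q: 8550 × 0.09 = 769.5 kcal
Node R: 769.5 × 0.18 = 138.51 kcal
Node S: 138.51 × 0.13 = 18.0063 kcal
Node T: 18.0063 × 0.1 = 1.80063 kcal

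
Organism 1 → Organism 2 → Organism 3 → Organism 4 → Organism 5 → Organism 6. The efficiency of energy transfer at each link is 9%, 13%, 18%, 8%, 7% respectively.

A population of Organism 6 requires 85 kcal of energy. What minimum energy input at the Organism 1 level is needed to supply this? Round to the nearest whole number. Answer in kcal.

Cumulative transfer efficiency: 0.09 × 0.13 × 0.18 × 0.08 × 0.07 = 0.0000117936
Organism 1 energy = 85 / 0.0000117936 = 7207299 kcal

7207299 kcal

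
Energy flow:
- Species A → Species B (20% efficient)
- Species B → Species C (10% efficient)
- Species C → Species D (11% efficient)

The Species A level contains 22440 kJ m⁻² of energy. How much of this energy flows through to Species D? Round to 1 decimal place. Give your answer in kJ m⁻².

Species B: 22440 × 0.2 = 4488 kJ m⁻²
Species C: 4488 × 0.1 = 448.8 kJ m⁻²
Species D: 448.8 × 0.11 = 49.368 kJ m⁻²

49.4 kJ m⁻²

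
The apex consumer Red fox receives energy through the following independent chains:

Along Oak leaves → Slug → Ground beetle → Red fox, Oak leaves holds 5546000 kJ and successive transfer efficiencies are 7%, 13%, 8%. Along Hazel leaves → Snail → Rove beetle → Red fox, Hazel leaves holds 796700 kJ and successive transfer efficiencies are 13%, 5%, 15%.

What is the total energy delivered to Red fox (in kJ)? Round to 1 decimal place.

Via Oak leaves: 5546000 × 0.07 × 0.13 × 0.08 = 4037.488 kJ
Via Hazel leaves: 796700 × 0.13 × 0.05 × 0.15 = 776.7825 kJ
Total at Red fox: 4037.488 + 776.7825 = 4814.2705 kJ

4814.3 kJ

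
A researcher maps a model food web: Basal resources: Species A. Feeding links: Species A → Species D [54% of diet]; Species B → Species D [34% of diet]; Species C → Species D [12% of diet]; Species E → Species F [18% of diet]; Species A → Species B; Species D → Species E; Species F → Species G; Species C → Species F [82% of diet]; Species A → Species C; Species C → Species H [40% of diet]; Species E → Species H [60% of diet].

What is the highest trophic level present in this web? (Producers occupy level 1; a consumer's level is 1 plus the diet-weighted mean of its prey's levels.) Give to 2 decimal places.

4.26

Species B: 1 + 1 = 2
Species C: 1 + 1 = 2
Species D: 1 + (0.54×1 + 0.34×2 + 0.12×2) = 2.46
Species E: 1 + 2.46 = 3.46
Species F: 1 + (0.82×2 + 0.18×3.46) = 3.2628
Species G: 1 + 3.2628 = 4.2628
Species H: 1 + (0.6×3.46 + 0.4×2) = 3.876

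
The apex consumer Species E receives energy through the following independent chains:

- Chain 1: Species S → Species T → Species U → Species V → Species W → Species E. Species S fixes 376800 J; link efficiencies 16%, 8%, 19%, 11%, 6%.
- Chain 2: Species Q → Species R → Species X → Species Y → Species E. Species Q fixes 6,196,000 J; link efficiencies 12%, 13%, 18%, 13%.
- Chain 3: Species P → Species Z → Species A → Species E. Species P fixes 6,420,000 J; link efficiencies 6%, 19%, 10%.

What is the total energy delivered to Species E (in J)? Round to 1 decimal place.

9586.6 J

Chain 1: 376800 × 0.16 × 0.08 × 0.19 × 0.11 × 0.06 = 6.04809216 J
Chain 2: 6196000 × 0.12 × 0.13 × 0.18 × 0.13 = 2261.78784 J
Chain 3: 6420000 × 0.06 × 0.19 × 0.1 = 7318.8 J
Total at Species E: 6.04809216 + 2261.78784 + 7318.8 = 9586.63593216 J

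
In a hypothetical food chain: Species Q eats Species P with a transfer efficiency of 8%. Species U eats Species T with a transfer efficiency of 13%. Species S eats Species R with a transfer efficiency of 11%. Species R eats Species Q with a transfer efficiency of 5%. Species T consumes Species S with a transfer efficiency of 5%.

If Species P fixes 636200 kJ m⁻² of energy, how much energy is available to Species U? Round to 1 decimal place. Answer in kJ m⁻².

1.8 kJ m⁻²

Species Q: 636200 × 0.08 = 50896 kJ m⁻²
Species R: 50896 × 0.05 = 2544.8 kJ m⁻²
Species S: 2544.8 × 0.11 = 279.928 kJ m⁻²
Species T: 279.928 × 0.05 = 13.9964 kJ m⁻²
Species U: 13.9964 × 0.13 = 1.819532 kJ m⁻²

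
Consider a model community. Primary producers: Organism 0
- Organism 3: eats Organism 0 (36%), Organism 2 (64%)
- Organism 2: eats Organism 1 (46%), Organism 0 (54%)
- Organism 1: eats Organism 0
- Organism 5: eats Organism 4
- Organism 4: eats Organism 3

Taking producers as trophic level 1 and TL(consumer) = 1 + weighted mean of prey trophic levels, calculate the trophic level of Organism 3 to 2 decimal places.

Organism 1: 1 + 1 = 2
Organism 2: 1 + (0.46×2 + 0.54×1) = 2.46
Organism 3: 1 + (0.36×1 + 0.64×2.46) = 2.9344
Organism 4: 1 + 2.9344 = 3.9344
Organism 5: 1 + 3.9344 = 4.9344

2.93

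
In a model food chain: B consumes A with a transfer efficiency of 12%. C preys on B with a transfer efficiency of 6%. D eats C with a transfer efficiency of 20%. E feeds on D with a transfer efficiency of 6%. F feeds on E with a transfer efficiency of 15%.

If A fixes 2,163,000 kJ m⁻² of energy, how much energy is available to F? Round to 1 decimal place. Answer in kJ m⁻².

B: 2163000 × 0.12 = 259560 kJ m⁻²
C: 259560 × 0.06 = 15573.6 kJ m⁻²
D: 15573.6 × 0.2 = 3114.72 kJ m⁻²
E: 3114.72 × 0.06 = 186.8832 kJ m⁻²
F: 186.8832 × 0.15 = 28.03248 kJ m⁻²

28.0 kJ m⁻²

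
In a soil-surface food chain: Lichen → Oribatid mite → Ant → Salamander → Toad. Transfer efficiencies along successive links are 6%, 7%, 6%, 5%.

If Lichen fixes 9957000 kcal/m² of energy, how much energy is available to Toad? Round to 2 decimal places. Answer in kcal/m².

125.46 kcal/m²

Oribatid mite: 9957000 × 0.06 = 597420 kcal/m²
Ant: 597420 × 0.07 = 41819.4 kcal/m²
Salamander: 41819.4 × 0.06 = 2509.164 kcal/m²
Toad: 2509.164 × 0.05 = 125.4582 kcal/m²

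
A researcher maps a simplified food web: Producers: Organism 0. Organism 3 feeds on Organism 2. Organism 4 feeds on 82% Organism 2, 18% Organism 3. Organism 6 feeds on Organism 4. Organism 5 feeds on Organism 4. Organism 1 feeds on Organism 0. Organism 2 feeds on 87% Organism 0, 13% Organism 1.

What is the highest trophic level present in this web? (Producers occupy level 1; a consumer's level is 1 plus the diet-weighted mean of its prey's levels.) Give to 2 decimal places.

4.31

Organism 1: 1 + 1 = 2
Organism 2: 1 + (0.87×1 + 0.13×2) = 2.13
Organism 3: 1 + 2.13 = 3.13
Organism 4: 1 + (0.82×2.13 + 0.18×3.13) = 3.31
Organism 5: 1 + 3.31 = 4.31
Organism 6: 1 + 3.31 = 4.31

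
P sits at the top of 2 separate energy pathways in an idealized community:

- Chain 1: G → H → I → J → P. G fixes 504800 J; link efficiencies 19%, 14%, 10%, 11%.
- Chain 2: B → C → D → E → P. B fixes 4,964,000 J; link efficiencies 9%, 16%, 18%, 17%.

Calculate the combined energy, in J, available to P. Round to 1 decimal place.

Chain 1: 504800 × 0.19 × 0.14 × 0.1 × 0.11 = 147.70448 J
Chain 2: 4964000 × 0.09 × 0.16 × 0.18 × 0.17 = 2187.33696 J
Total at P: 147.70448 + 2187.33696 = 2335.04144 J

2335.0 J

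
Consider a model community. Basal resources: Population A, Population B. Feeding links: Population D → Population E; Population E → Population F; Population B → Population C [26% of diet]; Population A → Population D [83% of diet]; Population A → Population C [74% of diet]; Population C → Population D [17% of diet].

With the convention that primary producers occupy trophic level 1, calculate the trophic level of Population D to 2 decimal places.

2.17

Population C: 1 + (0.74×1 + 0.26×1) = 2
Population D: 1 + (0.83×1 + 0.17×2) = 2.17
Population E: 1 + 2.17 = 3.17
Population F: 1 + 3.17 = 4.17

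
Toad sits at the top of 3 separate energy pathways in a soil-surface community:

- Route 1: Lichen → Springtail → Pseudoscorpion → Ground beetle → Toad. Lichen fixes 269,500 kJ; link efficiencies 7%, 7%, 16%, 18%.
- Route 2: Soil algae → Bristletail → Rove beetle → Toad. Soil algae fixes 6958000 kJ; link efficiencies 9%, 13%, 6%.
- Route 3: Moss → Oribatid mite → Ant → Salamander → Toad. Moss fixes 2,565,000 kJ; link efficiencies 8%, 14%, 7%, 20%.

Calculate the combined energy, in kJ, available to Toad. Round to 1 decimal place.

Route 1: 269500 × 0.07 × 0.07 × 0.16 × 0.18 = 38.03184 kJ
Route 2: 6958000 × 0.09 × 0.13 × 0.06 = 4884.516 kJ
Route 3: 2565000 × 0.08 × 0.14 × 0.07 × 0.2 = 402.192 kJ
Total at Toad: 38.03184 + 4884.516 + 402.192 = 5324.73984 kJ

5324.7 kJ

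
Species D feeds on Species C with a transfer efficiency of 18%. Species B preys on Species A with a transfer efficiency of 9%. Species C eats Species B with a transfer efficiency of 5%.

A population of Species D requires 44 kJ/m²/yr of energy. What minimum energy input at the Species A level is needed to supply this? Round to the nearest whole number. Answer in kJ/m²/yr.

54321 kJ/m²/yr

Cumulative transfer efficiency: 0.09 × 0.05 × 0.18 = 0.00081
Species A energy = 44 / 0.00081 = 54321 kJ/m²/yr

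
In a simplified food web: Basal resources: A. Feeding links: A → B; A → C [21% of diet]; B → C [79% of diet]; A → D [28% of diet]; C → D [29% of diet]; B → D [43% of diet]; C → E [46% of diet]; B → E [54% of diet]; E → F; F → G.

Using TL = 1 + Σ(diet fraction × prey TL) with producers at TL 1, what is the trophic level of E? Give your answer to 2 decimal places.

B: 1 + 1 = 2
C: 1 + (0.21×1 + 0.79×2) = 2.79
D: 1 + (0.28×1 + 0.29×2.79 + 0.43×2) = 2.9491
E: 1 + (0.46×2.79 + 0.54×2) = 3.3634
F: 1 + 3.3634 = 4.3634
G: 1 + 4.3634 = 5.3634

3.36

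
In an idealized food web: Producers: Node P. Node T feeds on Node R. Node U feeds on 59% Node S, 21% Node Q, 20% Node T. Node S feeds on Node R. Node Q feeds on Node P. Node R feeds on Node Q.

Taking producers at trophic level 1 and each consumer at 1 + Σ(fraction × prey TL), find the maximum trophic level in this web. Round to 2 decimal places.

4.58

Node Q: 1 + 1 = 2
Node R: 1 + 2 = 3
Node S: 1 + 3 = 4
Node T: 1 + 3 = 4
Node U: 1 + (0.59×4 + 0.21×2 + 0.2×4) = 4.58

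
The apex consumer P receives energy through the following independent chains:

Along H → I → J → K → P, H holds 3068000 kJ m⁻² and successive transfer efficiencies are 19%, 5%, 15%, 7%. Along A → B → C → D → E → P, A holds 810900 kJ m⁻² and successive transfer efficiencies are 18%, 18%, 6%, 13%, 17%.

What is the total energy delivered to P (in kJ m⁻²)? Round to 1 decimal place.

Via H: 3068000 × 0.19 × 0.05 × 0.15 × 0.07 = 306.033 kJ m⁻²
Via A: 810900 × 0.18 × 0.18 × 0.06 × 0.13 × 0.17 = 34.83821016 kJ m⁻²
Total at P: 306.033 + 34.83821016 = 340.87121016 kJ m⁻²

340.9 kJ m⁻²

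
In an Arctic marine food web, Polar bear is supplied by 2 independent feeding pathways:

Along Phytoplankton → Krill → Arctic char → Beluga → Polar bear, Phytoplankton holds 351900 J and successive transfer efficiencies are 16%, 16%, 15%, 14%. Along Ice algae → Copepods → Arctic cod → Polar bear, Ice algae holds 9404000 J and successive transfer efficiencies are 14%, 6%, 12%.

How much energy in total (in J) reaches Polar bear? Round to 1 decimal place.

9668.4 J

Via Phytoplankton: 351900 × 0.16 × 0.16 × 0.15 × 0.14 = 189.18144 J
Via Ice algae: 9404000 × 0.14 × 0.06 × 0.12 = 9479.232 J
Total at Polar bear: 189.18144 + 9479.232 = 9668.41344 J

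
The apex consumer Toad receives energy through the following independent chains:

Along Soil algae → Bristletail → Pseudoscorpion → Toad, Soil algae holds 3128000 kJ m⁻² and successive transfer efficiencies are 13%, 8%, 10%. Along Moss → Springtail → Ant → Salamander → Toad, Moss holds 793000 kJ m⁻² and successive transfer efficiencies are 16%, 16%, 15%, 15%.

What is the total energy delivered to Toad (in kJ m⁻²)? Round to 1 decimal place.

3709.9 kJ m⁻²

Via Soil algae: 3128000 × 0.13 × 0.08 × 0.1 = 3253.12 kJ m⁻²
Via Moss: 793000 × 0.16 × 0.16 × 0.15 × 0.15 = 456.768 kJ m⁻²
Total at Toad: 3253.12 + 456.768 = 3709.888 kJ m⁻²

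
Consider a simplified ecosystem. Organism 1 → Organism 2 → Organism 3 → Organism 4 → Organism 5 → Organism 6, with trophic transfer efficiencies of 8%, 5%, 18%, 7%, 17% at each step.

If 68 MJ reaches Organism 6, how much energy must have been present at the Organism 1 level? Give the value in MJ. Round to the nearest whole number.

7936508 MJ

Cumulative transfer efficiency: 0.08 × 0.05 × 0.18 × 0.07 × 0.17 = 0.000008568
Organism 1 energy = 68 / 0.000008568 = 7936508 MJ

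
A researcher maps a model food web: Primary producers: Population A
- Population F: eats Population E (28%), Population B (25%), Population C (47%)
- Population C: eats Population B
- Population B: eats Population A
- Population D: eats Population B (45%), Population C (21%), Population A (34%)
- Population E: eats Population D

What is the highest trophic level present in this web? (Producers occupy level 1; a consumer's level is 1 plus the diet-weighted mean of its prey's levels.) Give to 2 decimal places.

3.99

Population B: 1 + 1 = 2
Population C: 1 + 2 = 3
Population D: 1 + (0.45×2 + 0.21×3 + 0.34×1) = 2.87
Population E: 1 + 2.87 = 3.87
Population F: 1 + (0.28×3.87 + 0.25×2 + 0.47×3) = 3.9936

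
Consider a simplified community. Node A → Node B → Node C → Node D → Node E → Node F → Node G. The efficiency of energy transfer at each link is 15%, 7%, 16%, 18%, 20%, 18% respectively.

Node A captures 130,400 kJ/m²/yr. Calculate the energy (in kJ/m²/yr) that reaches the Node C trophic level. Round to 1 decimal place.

Node B: 130400 × 0.15 = 19560 kJ/m²/yr
Node C: 19560 × 0.07 = 1369.2 kJ/m²/yr

1369.2 kJ/m²/yr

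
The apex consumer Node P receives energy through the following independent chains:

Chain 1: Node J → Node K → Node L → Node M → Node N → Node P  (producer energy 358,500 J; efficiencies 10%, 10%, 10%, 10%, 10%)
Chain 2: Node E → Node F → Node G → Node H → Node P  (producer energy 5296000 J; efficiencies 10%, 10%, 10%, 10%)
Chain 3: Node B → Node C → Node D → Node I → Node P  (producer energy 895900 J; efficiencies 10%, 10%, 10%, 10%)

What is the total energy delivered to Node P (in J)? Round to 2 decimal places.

Chain 1: 358500 × 0.1 × 0.1 × 0.1 × 0.1 × 0.1 = 3.585 J
Chain 2: 5296000 × 0.1 × 0.1 × 0.1 × 0.1 = 529.6 J
Chain 3: 895900 × 0.1 × 0.1 × 0.1 × 0.1 = 89.59 J
Total at Node P: 3.585 + 529.6 + 89.59 = 622.775 J

622.78 J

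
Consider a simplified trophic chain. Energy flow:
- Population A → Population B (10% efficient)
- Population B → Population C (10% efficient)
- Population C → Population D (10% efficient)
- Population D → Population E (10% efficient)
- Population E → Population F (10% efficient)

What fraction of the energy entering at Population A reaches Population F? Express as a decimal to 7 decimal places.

0.0000100

Product of link efficiencies: 0.1 × 0.1 × 0.1 × 0.1 × 0.1 = 0.00001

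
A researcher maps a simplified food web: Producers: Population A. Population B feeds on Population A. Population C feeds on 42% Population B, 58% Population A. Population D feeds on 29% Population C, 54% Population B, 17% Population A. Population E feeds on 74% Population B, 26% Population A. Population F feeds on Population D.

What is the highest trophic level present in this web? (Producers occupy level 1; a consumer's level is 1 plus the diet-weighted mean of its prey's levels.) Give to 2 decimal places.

Population B: 1 + 1 = 2
Population C: 1 + (0.42×2 + 0.58×1) = 2.42
Population D: 1 + (0.29×2.42 + 0.54×2 + 0.17×1) = 2.9518
Population E: 1 + (0.74×2 + 0.26×1) = 2.74
Population F: 1 + 2.9518 = 3.9518

3.95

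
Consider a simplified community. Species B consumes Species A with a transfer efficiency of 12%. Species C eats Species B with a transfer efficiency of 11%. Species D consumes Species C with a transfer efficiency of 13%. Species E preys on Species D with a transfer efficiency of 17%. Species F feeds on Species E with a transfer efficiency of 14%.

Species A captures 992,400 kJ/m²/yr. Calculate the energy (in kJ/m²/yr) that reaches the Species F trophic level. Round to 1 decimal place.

40.5 kJ/m²/yr

Species B: 992400 × 0.12 = 119088 kJ/m²/yr
Species C: 119088 × 0.11 = 13099.68 kJ/m²/yr
Species D: 13099.68 × 0.13 = 1702.9584 kJ/m²/yr
Species E: 1702.9584 × 0.17 = 289.502928 kJ/m²/yr
Species F: 289.502928 × 0.14 = 40.53040992 kJ/m²/yr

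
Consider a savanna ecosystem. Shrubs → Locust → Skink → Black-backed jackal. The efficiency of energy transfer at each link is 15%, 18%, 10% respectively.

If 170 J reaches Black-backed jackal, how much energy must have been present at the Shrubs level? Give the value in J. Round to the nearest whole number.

62963 J

Cumulative transfer efficiency: 0.15 × 0.18 × 0.1 = 0.0027
Shrubs energy = 170 / 0.0027 = 62963 J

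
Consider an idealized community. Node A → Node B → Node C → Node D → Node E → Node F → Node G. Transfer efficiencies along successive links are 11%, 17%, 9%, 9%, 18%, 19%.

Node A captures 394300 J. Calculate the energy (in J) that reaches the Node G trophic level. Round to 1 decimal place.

Node B: 394300 × 0.11 = 43373 J
Node C: 43373 × 0.17 = 7373.41 J
Node D: 7373.41 × 0.09 = 663.6069 J
Node E: 663.6069 × 0.09 = 59.724621 J
Node F: 59.724621 × 0.18 = 10.75043178 J
Node G: 10.75043178 × 0.19 = 2.0425820382 J

2.0 J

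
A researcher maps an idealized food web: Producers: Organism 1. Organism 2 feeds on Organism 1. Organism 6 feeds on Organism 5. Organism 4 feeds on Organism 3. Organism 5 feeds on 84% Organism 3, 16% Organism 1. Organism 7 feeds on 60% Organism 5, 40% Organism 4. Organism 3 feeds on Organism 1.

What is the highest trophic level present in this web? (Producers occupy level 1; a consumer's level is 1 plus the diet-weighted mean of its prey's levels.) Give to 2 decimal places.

3.90

Organism 2: 1 + 1 = 2
Organism 3: 1 + 1 = 2
Organism 4: 1 + 2 = 3
Organism 5: 1 + (0.84×2 + 0.16×1) = 2.84
Organism 6: 1 + 2.84 = 3.84
Organism 7: 1 + (0.6×2.84 + 0.4×3) = 3.904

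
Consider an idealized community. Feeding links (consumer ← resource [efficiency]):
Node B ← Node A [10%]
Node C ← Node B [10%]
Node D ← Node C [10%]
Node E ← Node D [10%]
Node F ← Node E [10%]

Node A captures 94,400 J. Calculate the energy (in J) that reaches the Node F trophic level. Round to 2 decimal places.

0.94 J

Node B: 94400 × 0.1 = 9440 J
Node C: 9440 × 0.1 = 944 J
Node D: 944 × 0.1 = 94.4 J
Node E: 94.4 × 0.1 = 9.44 J
Node F: 9.44 × 0.1 = 0.944 J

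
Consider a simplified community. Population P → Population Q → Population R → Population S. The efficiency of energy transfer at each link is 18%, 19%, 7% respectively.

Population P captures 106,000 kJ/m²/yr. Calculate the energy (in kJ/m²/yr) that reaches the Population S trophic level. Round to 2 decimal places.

Population Q: 106000 × 0.18 = 19080 kJ/m²/yr
Population R: 19080 × 0.19 = 3625.2 kJ/m²/yr
Population S: 3625.2 × 0.07 = 253.764 kJ/m²/yr

253.76 kJ/m²/yr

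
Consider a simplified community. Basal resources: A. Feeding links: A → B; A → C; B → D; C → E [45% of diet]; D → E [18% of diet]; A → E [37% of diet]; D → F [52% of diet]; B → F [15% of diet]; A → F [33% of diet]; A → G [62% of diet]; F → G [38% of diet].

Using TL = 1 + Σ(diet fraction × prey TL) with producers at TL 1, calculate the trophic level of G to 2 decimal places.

2.83

B: 1 + 1 = 2
C: 1 + 1 = 2
D: 1 + 2 = 3
E: 1 + (0.45×2 + 0.18×3 + 0.37×1) = 2.81
F: 1 + (0.52×3 + 0.15×2 + 0.33×1) = 3.19
G: 1 + (0.62×1 + 0.38×3.19) = 2.8322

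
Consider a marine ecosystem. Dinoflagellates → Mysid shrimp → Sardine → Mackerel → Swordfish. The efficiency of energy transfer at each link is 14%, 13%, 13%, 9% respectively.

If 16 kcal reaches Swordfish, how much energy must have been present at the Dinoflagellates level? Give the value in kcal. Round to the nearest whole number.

75139 kcal

Cumulative transfer efficiency: 0.14 × 0.13 × 0.13 × 0.09 = 0.00021294
Dinoflagellates energy = 16 / 0.00021294 = 75139 kcal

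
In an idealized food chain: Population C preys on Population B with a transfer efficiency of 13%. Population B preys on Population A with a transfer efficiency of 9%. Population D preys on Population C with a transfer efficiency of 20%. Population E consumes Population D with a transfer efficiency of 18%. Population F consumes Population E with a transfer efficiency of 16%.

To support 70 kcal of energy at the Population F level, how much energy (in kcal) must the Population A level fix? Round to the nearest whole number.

Cumulative transfer efficiency: 0.09 × 0.13 × 0.2 × 0.18 × 0.16 = 0.000067392
Population A energy = 70 / 0.000067392 = 1038699 kcal

1038699 kcal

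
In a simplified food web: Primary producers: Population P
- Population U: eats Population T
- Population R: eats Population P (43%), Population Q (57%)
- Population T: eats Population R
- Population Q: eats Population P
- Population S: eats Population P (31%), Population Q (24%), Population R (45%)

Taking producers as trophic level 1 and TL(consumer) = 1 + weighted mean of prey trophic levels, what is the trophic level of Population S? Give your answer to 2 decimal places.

2.95

Population Q: 1 + 1 = 2
Population R: 1 + (0.43×1 + 0.57×2) = 2.57
Population S: 1 + (0.31×1 + 0.24×2 + 0.45×2.57) = 2.9465
Population T: 1 + 2.57 = 3.57
Population U: 1 + 3.57 = 4.57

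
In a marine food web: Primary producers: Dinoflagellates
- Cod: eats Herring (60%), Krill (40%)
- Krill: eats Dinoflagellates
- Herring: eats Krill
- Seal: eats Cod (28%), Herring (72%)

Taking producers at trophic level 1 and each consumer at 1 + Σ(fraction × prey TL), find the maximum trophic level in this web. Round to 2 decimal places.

4.17

Krill: 1 + 1 = 2
Herring: 1 + 2 = 3
Cod: 1 + (0.6×3 + 0.4×2) = 3.6
Seal: 1 + (0.28×3.6 + 0.72×3) = 4.168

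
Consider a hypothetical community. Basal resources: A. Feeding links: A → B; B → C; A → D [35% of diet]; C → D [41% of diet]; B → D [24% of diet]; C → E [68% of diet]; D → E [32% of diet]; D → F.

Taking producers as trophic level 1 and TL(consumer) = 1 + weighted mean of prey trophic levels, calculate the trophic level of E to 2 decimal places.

B: 1 + 1 = 2
C: 1 + 2 = 3
D: 1 + (0.35×1 + 0.41×3 + 0.24×2) = 3.06
E: 1 + (0.68×3 + 0.32×3.06) = 4.0192
F: 1 + 3.06 = 4.06

4.02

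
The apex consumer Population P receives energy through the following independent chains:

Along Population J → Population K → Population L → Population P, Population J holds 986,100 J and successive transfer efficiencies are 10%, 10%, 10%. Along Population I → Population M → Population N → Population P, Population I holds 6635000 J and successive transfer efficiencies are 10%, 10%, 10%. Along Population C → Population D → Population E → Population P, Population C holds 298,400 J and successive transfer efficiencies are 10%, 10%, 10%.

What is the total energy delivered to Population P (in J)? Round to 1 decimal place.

Via Population J: 986100 × 0.1 × 0.1 × 0.1 = 986.1 J
Via Population I: 6635000 × 0.1 × 0.1 × 0.1 = 6635 J
Via Population C: 298400 × 0.1 × 0.1 × 0.1 = 298.4 J
Total at Population P: 986.1 + 6635 + 298.4 = 7919.5 J

7919.5 J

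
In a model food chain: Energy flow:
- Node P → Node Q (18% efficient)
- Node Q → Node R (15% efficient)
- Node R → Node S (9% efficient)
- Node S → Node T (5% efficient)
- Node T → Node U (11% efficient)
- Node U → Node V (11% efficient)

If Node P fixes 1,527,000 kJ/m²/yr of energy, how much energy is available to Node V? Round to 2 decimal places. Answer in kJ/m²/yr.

2.24 kJ/m²/yr

Node Q: 1527000 × 0.18 = 274860 kJ/m²/yr
Node R: 274860 × 0.15 = 41229 kJ/m²/yr
Node S: 41229 × 0.09 = 3710.61 kJ/m²/yr
Node T: 3710.61 × 0.05 = 185.5305 kJ/m²/yr
Node U: 185.5305 × 0.11 = 20.408355 kJ/m²/yr
Node V: 20.408355 × 0.11 = 2.24491905 kJ/m²/yr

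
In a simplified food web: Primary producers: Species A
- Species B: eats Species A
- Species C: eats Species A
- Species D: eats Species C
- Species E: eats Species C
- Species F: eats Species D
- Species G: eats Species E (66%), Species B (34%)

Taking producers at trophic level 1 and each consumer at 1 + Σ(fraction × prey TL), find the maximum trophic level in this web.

Species B: 1 + 1 = 2
Species C: 1 + 1 = 2
Species D: 1 + 2 = 3
Species E: 1 + 2 = 3
Species F: 1 + 3 = 4
Species G: 1 + (0.66×3 + 0.34×2) = 3.66

4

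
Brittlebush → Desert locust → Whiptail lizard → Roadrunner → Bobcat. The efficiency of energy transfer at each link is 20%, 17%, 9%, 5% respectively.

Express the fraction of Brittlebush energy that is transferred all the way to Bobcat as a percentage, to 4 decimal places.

0.0153%

Product of link efficiencies: 0.2 × 0.17 × 0.09 × 0.05 = 0.000153
As a percentage: 0.000153 × 100 = 0.0153%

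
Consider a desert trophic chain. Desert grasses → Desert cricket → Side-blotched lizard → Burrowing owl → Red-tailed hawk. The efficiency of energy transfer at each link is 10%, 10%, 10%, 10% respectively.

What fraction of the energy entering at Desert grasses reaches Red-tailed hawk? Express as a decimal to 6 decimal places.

0.000100

Product of link efficiencies: 0.1 × 0.1 × 0.1 × 0.1 = 0.0001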